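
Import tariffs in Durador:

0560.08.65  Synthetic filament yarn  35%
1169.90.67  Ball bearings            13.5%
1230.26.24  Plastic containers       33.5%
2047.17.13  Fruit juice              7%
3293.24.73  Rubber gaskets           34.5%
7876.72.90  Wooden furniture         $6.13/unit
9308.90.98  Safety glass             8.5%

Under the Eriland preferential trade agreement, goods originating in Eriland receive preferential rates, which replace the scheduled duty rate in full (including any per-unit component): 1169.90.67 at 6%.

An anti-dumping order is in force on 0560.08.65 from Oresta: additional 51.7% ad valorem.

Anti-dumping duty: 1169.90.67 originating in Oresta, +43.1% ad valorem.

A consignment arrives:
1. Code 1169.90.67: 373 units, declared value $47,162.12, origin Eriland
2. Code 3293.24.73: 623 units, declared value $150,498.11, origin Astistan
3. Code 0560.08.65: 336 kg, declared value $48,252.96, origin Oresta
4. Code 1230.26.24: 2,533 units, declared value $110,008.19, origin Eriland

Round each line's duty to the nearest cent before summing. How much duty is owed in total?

$133,439.64

Line 1 (1169.90.67, Eriland, 373 units, $47,162.12):
Base rate for 1169.90.67 is 13.5%.
Origin Eriland qualifies under the Durador–Eriland agreement and 1169.90.67 is covered: preferential rate 6% applies instead.
The additional-duty order on 1169.90.67 targets Oresta, not Eriland; it does not apply.
Duty = $47,162.12 × 6% = $2,829.73.
Line 2 (3293.24.73, Astistan, 623 units, $150,498.11):
Base rate for 3293.24.73 is 34.5%.
Duty = $150,498.11 × 34.5% = $51,921.85.
Line 3 (0560.08.65, Oresta, 336 kg, $48,252.96):
Base rate for 0560.08.65 is 35%.
Additional duty on 0560.08.65 from Oresta: +51.7%. Applied ad valorem rate: 35% + 51.7% = 86.7%.
Duty = $48,252.96 × 86.7% = $41,835.32.
Line 4 (1230.26.24, Eriland, 2,533 units, $110,008.19):
Base rate for 1230.26.24 is 33.5%.
Origin Eriland is the FTA partner but 1230.26.24 is not on the preference list; base rate stands.
Duty = $110,008.19 × 33.5% = $36,852.74.
Total = $2,829.73 + $51,921.85 + $41,835.32 + $36,852.74 = $133,439.64.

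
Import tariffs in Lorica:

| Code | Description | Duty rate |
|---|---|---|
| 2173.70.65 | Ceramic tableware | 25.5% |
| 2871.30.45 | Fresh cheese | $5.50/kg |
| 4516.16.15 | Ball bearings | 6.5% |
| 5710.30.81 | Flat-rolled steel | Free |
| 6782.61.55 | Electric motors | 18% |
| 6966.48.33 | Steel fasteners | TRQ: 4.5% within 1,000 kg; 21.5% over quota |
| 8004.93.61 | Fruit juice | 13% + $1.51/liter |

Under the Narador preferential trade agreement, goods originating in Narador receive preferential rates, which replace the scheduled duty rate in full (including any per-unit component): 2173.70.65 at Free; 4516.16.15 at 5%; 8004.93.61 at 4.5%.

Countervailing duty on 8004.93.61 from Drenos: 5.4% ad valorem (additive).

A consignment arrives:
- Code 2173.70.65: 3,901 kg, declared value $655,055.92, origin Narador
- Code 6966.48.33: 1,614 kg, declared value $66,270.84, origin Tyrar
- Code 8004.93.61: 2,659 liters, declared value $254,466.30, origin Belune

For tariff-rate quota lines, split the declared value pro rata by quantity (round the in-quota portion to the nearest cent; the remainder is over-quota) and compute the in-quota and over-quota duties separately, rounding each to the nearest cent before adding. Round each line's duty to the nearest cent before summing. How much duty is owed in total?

Line 1 (2173.70.65, Narador, 3,901 kg, $655,055.92):
Base rate for 2173.70.65 is 25.5%.
Origin Narador qualifies under the Lorica–Narador agreement and 2173.70.65 is covered: preferential rate Free applies instead.
Duty = $655,055.92 × 0% = $0.00.
Line 2 (6966.48.33, Tyrar, 1,614 kg, $66,270.84):
Code 6966.48.33 is under a tariff-rate quota (threshold 1,000 kg). In-quota: 1,000 kg at 4.5%; over-quota: 614 kg at 21.5%.
Pro-rata value split: in-quota = $66,270.84 × 1,000/1,614 = $41,060.00; over-quota = $66,270.84 − $41,060.00 = $25,210.84.
In-quota duty = $41,060.00 × 4.5% = $1,847.70. Over-quota duty = $25,210.84 × 21.5% = $5,420.33.
Line duty = $1,847.70 + $5,420.33 = $7,268.03.
Line 3 (8004.93.61, Belune, 2,659 liters, $254,466.30):
Base rate for 8004.93.61 is 13% + $1.51/liter.
8004.93.61 has an FTA preferential rate, but origin Belune is not Narador; base rate stands.
The additional-duty order on 8004.93.61 targets Drenos, not Belune; it does not apply.
Duty = $254,466.30 × 13% + 2,659 × $1.51 = $37,095.71.
Total = $0.00 + $7,268.03 + $37,095.71 = $44,363.74.

$44,363.74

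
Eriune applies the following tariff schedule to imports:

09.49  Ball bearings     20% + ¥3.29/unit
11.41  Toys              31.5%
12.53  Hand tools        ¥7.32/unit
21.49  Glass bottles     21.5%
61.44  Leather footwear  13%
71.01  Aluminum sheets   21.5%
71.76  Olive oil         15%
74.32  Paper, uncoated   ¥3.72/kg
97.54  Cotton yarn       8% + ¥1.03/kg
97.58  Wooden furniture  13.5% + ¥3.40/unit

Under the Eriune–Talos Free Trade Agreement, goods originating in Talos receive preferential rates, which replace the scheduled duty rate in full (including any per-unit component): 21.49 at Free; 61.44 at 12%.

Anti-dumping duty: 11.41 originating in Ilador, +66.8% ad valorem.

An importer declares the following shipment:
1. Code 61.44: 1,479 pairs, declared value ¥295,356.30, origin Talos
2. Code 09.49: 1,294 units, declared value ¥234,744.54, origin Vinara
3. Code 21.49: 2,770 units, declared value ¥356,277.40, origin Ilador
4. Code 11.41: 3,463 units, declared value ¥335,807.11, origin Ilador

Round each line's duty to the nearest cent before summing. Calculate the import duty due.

Line 1 (61.44, Talos, 1,479 pairs, ¥295,356.30):
Base rate for 61.44 is 13%.
Origin Talos qualifies under the Eriune–Talos agreement and 61.44 is covered: preferential rate 12% applies instead.
Duty = ¥295,356.30 × 12% = ¥35,442.76.
Line 2 (09.49, Vinara, 1,294 units, ¥234,744.54):
Base rate for 09.49 is 20% + ¥3.29/unit.
Duty = ¥234,744.54 × 20% + 1,294 × ¥3.29 = ¥51,206.17.
Line 3 (21.49, Ilador, 2,770 units, ¥356,277.40):
Base rate for 21.49 is 21.5%.
21.49 has an FTA preferential rate, but origin Ilador is not Talos; base rate stands.
Duty = ¥356,277.40 × 21.5% = ¥76,599.64.
Line 4 (11.41, Ilador, 3,463 units, ¥335,807.11):
Base rate for 11.41 is 31.5%.
Additional duty on 11.41 from Ilador: +66.8%. Applied ad valorem rate: 31.5% + 66.8% = 98.3%.
Duty = ¥335,807.11 × 98.3% = ¥330,098.39.
Total = ¥35,442.76 + ¥51,206.17 + ¥76,599.64 + ¥330,098.39 = ¥493,346.96.

¥493,346.96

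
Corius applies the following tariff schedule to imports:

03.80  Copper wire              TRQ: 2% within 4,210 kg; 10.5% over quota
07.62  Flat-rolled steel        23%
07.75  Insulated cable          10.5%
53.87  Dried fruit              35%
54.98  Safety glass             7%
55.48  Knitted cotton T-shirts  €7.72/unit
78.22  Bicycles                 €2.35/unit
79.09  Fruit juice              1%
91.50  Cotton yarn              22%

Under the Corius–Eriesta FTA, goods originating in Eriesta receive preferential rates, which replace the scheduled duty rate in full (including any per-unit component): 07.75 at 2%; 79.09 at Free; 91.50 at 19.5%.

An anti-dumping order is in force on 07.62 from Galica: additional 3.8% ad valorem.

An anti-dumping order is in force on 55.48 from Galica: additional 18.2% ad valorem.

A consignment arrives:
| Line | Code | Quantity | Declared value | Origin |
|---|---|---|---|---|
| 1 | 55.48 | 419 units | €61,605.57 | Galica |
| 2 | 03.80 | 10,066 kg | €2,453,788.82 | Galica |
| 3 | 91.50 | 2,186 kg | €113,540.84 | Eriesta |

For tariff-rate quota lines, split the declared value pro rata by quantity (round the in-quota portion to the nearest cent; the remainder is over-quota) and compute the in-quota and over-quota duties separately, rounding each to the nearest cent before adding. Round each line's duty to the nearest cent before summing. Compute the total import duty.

Line 1 (55.48, Galica, 419 units, €61,605.57):
Base rate for 55.48 is €7.72/unit.
Additional duty on 55.48 from Galica: +18.2% ad valorem. Applied ad valorem rate = 18.2%.
Duty = €61,605.57 × 18.2% + 419 × €7.72 = €14,446.89.
Line 2 (03.80, Galica, 10,066 kg, €2,453,788.82):
Code 03.80 is under a tariff-rate quota (threshold 4,210 kg). In-quota: 4,210 kg at 2%; over-quota: 5,856 kg at 10.5%.
Pro-rata value split: in-quota = €2,453,788.82 × 4,210/10,066 = €1,026,271.70; over-quota = €2,453,788.82 − €1,026,271.70 = €1,427,517.12.
In-quota duty = €1,026,271.70 × 2% = €20,525.43. Over-quota duty = €1,427,517.12 × 10.5% = €149,889.30.
Line duty = €20,525.43 + €149,889.30 = €170,414.73.
Line 3 (91.50, Eriesta, 2,186 kg, €113,540.84):
Base rate for 91.50 is 22%.
Origin Eriesta qualifies under the Corius–Eriesta agreement and 91.50 is covered: preferential rate 19.5% applies instead.
Duty = €113,540.84 × 19.5% = €22,140.46.
Total = €14,446.89 + €170,414.73 + €22,140.46 = €207,002.08.

€207,002.08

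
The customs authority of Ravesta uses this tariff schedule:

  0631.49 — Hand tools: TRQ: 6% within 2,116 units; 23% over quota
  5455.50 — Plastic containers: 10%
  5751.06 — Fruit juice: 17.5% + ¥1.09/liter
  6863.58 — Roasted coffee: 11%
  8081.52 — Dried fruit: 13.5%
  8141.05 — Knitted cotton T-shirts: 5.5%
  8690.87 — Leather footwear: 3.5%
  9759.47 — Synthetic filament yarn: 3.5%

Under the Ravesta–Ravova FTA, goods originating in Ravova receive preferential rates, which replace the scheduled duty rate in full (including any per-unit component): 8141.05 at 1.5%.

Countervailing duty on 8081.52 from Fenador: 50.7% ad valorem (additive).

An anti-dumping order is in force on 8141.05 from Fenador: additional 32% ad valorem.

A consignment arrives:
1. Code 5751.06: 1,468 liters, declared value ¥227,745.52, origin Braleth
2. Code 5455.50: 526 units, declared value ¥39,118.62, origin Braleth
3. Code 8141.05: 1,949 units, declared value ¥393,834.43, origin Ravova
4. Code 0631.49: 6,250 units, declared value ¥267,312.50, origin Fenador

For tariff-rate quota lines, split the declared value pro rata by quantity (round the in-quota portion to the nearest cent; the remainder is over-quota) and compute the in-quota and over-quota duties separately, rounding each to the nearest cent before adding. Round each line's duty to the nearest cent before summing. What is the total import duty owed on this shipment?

Line 1 (5751.06, Braleth, 1,468 liters, ¥227,745.52):
Base rate for 5751.06 is 17.5% + ¥1.09/liter.
Duty = ¥227,745.52 × 17.5% + 1,468 × ¥1.09 = ¥41,455.59.
Line 2 (5455.50, Braleth, 526 units, ¥39,118.62):
Base rate for 5455.50 is 10%.
Duty = ¥39,118.62 × 10% = ¥3,911.86.
Line 3 (8141.05, Ravova, 1,949 units, ¥393,834.43):
Base rate for 8141.05 is 5.5%.
Origin Ravova qualifies under the Ravesta–Ravova agreement and 8141.05 is covered: preferential rate 1.5% applies instead.
The additional-duty order on 8141.05 targets Fenador, not Ravova; it does not apply.
Duty = ¥393,834.43 × 1.5% = ¥5,907.52.
Line 4 (0631.49, Fenador, 6,250 units, ¥267,312.50):
Code 0631.49 is under a tariff-rate quota (threshold 2,116 units). In-quota: 2,116 units at 6%; over-quota: 4,134 units at 23%.
Pro-rata value split: in-quota = ¥267,312.50 × 2,116/6,250 = ¥90,501.32; over-quota = ¥267,312.50 − ¥90,501.32 = ¥176,811.18.
In-quota duty = ¥90,501.32 × 6% = ¥5,430.08. Over-quota duty = ¥176,811.18 × 23% = ¥40,666.57.
Line duty = ¥5,430.08 + ¥40,666.57 = ¥46,096.65.
Total = ¥41,455.59 + ¥3,911.86 + ¥5,907.52 + ¥46,096.65 = ¥97,371.62.

¥97,371.62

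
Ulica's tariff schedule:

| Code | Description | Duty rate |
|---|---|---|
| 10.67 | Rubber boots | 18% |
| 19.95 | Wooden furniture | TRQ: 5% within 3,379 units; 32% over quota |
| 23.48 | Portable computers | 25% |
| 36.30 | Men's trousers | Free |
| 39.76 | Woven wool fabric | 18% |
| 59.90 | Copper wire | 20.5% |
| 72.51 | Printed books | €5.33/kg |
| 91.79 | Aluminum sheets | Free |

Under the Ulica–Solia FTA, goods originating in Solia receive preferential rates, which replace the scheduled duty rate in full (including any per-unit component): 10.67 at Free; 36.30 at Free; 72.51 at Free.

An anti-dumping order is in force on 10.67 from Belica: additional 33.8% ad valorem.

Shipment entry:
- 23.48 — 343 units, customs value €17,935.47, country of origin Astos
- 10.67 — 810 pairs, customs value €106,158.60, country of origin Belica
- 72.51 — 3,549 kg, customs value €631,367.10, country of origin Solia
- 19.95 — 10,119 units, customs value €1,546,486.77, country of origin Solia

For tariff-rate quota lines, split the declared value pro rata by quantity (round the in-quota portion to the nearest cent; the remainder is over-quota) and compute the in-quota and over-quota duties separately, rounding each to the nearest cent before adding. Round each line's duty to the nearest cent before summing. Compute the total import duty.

Line 1 (23.48, Astos, 343 units, €17,935.47):
Base rate for 23.48 is 25%.
Duty = €17,935.47 × 25% = €4,483.87.
Line 2 (10.67, Belica, 810 pairs, €106,158.60):
Base rate for 10.67 is 18%.
10.67 has an FTA preferential rate, but origin Belica is not Solia; base rate stands.
Additional duty on 10.67 from Belica: +33.8%. Applied ad valorem rate: 18% + 33.8% = 51.8%.
Duty = €106,158.60 × 51.8% = €54,990.15.
Line 3 (72.51, Solia, 3,549 kg, €631,367.10):
Base rate for 72.51 is €5.33/kg.
Origin Solia qualifies under the Ulica–Solia agreement and 72.51 is covered: preferential rate Free applies instead.
Duty = €631,367.10 × 0% = €0.00.
Line 4 (19.95, Solia, 10,119 units, €1,546,486.77):
Code 19.95 is under a tariff-rate quota (threshold 3,379 units). In-quota: 3,379 units at 5%; over-quota: 6,740 units at 32%.
Pro-rata value split: in-quota = €1,546,486.77 × 3,379/10,119 = €516,412.57; over-quota = €1,546,486.77 − €516,412.57 = €1,030,074.20.
In-quota duty = €516,412.57 × 5% = €25,820.63. Over-quota duty = €1,030,074.20 × 32% = €329,623.74.
Line duty = €25,820.63 + €329,623.74 = €355,444.37.
Total = €4,483.87 + €54,990.15 + €0.00 + €355,444.37 = €414,918.39.

€414,918.39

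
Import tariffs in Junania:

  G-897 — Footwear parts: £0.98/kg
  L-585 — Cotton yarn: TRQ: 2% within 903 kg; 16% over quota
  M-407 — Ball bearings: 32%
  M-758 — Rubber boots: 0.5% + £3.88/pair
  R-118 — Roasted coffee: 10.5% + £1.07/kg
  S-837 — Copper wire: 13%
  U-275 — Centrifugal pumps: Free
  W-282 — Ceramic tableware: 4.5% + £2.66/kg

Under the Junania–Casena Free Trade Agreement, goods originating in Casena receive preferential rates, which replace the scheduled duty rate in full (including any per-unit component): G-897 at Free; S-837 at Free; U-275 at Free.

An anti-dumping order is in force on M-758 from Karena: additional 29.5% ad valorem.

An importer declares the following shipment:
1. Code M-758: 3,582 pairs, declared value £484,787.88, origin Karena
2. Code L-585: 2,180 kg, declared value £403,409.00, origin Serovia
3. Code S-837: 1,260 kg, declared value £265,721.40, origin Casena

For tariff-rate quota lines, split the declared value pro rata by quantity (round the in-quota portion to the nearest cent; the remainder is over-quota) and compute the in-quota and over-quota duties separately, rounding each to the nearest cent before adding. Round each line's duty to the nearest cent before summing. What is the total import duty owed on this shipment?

£200,485.94

Line 1 (M-758, Karena, 3,582 pairs, £484,787.88):
Base rate for M-758 is 0.5% + £3.88/pair.
Additional duty on M-758 from Karena: +29.5%. Applied ad valorem rate: 0.5% + 29.5% = 30%.
Duty = £484,787.88 × 30% + 3,582 × £3.88 = £159,334.52.
Line 2 (L-585, Serovia, 2,180 kg, £403,409.00):
Code L-585 is under a tariff-rate quota (threshold 903 kg). In-quota: 903 kg at 2%; over-quota: 1,277 kg at 16%.
Pro-rata value split: in-quota = £403,409.00 × 903/2,180 = £167,100.15; over-quota = £403,409.00 − £167,100.15 = £236,308.85.
In-quota duty = £167,100.15 × 2% = £3,342.00. Over-quota duty = £236,308.85 × 16% = £37,809.42.
Line duty = £3,342.00 + £37,809.42 = £41,151.42.
Line 3 (S-837, Casena, 1,260 kg, £265,721.40):
Base rate for S-837 is 13%.
Origin Casena qualifies under the Junania–Casena agreement and S-837 is covered: preferential rate Free applies instead.
Duty = £265,721.40 × 0% = £0.00.
Total = £159,334.52 + £41,151.42 + £0.00 = £200,485.94.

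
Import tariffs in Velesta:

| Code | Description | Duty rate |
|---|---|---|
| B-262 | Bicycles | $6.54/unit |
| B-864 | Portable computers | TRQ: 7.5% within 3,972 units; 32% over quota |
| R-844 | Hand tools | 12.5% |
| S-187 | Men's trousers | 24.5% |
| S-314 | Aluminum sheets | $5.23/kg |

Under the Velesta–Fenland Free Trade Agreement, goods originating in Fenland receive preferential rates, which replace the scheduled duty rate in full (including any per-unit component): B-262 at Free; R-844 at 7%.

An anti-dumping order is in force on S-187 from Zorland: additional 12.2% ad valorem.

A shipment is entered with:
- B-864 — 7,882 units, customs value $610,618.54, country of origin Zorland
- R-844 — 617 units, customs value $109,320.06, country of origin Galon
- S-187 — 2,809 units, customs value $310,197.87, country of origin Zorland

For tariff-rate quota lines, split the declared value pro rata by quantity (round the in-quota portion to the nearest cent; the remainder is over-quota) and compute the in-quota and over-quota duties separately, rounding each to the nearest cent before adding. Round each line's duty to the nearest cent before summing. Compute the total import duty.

Line 1 (B-864, Zorland, 7,882 units, $610,618.54):
Code B-864 is under a tariff-rate quota (threshold 3,972 units). In-quota: 3,972 units at 7.5%; over-quota: 3,910 units at 32%.
Pro-rata value split: in-quota = $610,618.54 × 3,972/7,882 = $307,710.84; over-quota = $610,618.54 − $307,710.84 = $302,907.70.
In-quota duty = $307,710.84 × 7.5% = $23,078.31. Over-quota duty = $302,907.70 × 32% = $96,930.46.
Line duty = $23,078.31 + $96,930.46 = $120,008.77.
Line 2 (R-844, Galon, 617 units, $109,320.06):
Base rate for R-844 is 12.5%.
R-844 has an FTA preferential rate, but origin Galon is not Fenland; base rate stands.
Duty = $109,320.06 × 12.5% = $13,665.01.
Line 3 (S-187, Zorland, 2,809 units, $310,197.87):
Base rate for S-187 is 24.5%.
Additional duty on S-187 from Zorland: +12.2%. Applied ad valorem rate: 24.5% + 12.2% = 36.7%.
Duty = $310,197.87 × 36.7% = $113,842.62.
Total = $120,008.77 + $13,665.01 + $113,842.62 = $247,516.40.

$247,516.40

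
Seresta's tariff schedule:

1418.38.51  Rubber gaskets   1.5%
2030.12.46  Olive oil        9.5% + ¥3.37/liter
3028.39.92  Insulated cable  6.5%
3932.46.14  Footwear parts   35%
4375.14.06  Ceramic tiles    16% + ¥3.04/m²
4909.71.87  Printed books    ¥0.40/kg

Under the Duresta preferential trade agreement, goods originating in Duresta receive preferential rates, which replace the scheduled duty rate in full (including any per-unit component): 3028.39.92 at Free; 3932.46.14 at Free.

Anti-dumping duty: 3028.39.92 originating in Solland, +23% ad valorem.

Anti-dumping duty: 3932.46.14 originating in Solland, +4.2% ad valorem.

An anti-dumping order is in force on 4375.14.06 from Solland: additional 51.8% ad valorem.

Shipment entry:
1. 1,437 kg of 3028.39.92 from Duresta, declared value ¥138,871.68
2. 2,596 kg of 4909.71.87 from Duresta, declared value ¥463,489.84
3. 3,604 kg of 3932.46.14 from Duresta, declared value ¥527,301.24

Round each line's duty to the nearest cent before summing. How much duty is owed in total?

Line 1 (3028.39.92, Duresta, 1,437 kg, ¥138,871.68):
Base rate for 3028.39.92 is 6.5%.
Origin Duresta qualifies under the Seresta–Duresta agreement and 3028.39.92 is covered: preferential rate Free applies instead.
The additional-duty order on 3028.39.92 targets Solland, not Duresta; it does not apply.
Duty = ¥138,871.68 × 0% = ¥0.00.
Line 2 (4909.71.87, Duresta, 2,596 kg, ¥463,489.84):
Base rate for 4909.71.87 is ¥0.40/kg.
Origin Duresta is the FTA partner but 4909.71.87 is not on the preference list; base rate stands.
Duty = 2,596 × ¥0.40 = ¥1,038.40.
Line 3 (3932.46.14, Duresta, 3,604 kg, ¥527,301.24):
Base rate for 3932.46.14 is 35%.
Origin Duresta qualifies under the Seresta–Duresta agreement and 3932.46.14 is covered: preferential rate Free applies instead.
The additional-duty order on 3932.46.14 targets Solland, not Duresta; it does not apply.
Duty = ¥527,301.24 × 0% = ¥0.00.
Total = ¥0.00 + ¥1,038.40 + ¥0.00 = ¥1,038.40.

¥1,038.40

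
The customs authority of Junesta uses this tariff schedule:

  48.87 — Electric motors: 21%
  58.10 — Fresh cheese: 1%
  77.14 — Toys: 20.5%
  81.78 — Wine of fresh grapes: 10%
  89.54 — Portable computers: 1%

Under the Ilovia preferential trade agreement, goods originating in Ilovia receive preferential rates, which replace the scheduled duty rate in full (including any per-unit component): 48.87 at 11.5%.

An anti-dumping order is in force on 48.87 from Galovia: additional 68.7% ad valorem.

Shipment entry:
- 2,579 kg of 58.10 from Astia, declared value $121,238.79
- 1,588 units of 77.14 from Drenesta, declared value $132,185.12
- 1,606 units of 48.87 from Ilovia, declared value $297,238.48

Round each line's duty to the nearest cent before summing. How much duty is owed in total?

Line 1 (58.10, Astia, 2,579 kg, $121,238.79):
Base rate for 58.10 is 1%.
Duty = $121,238.79 × 1% = $1,212.39.
Line 2 (77.14, Drenesta, 1,588 units, $132,185.12):
Base rate for 77.14 is 20.5%.
Duty = $132,185.12 × 20.5% = $27,097.95.
Line 3 (48.87, Ilovia, 1,606 units, $297,238.48):
Base rate for 48.87 is 21%.
Origin Ilovia qualifies under the Junesta–Ilovia agreement and 48.87 is covered: preferential rate 11.5% applies instead.
The additional-duty order on 48.87 targets Galovia, not Ilovia; it does not apply.
Duty = $297,238.48 × 11.5% = $34,182.43.
Total = $1,212.39 + $27,097.95 + $34,182.43 = $62,492.77.

$62,492.77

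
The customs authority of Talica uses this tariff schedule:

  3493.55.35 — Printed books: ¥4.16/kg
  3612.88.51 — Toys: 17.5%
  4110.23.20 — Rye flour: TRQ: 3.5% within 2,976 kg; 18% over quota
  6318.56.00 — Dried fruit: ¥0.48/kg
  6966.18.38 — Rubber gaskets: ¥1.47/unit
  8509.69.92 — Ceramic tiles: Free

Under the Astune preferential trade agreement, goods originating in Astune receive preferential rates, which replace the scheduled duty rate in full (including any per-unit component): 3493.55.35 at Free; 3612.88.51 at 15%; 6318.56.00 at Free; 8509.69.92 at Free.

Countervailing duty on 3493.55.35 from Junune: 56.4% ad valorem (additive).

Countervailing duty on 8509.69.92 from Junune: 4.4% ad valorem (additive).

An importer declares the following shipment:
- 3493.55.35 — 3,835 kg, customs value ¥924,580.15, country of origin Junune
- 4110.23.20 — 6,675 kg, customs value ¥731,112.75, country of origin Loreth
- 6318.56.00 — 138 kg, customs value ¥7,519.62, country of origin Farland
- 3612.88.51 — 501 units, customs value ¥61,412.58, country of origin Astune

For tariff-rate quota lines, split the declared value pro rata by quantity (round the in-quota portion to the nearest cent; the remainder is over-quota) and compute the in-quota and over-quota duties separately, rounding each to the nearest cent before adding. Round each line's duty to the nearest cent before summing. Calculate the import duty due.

Line 1 (3493.55.35, Junune, 3,835 kg, ¥924,580.15):
Base rate for 3493.55.35 is ¥4.16/kg.
3493.55.35 has an FTA preferential rate, but origin Junune is not Astune; base rate stands.
Additional duty on 3493.55.35 from Junune: +56.4% ad valorem. Applied ad valorem rate = 56.4%.
Duty = ¥924,580.15 × 56.4% + 3,835 × ¥4.16 = ¥537,416.80.
Line 2 (4110.23.20, Loreth, 6,675 kg, ¥731,112.75):
Code 4110.23.20 is under a tariff-rate quota (threshold 2,976 kg). In-quota: 2,976 kg at 3.5%; over-quota: 3,699 kg at 18%.
Pro-rata value split: in-quota = ¥731,112.75 × 2,976/6,675 = ¥325,961.28; over-quota = ¥731,112.75 − ¥325,961.28 = ¥405,151.47.
In-quota duty = ¥325,961.28 × 3.5% = ¥11,408.64. Over-quota duty = ¥405,151.47 × 18% = ¥72,927.26.
Line duty = ¥11,408.64 + ¥72,927.26 = ¥84,335.90.
Line 3 (6318.56.00, Farland, 138 kg, ¥7,519.62):
Base rate for 6318.56.00 is ¥0.48/kg.
6318.56.00 has an FTA preferential rate, but origin Farland is not Astune; base rate stands.
Duty = 138 × ¥0.48 = ¥66.24.
Line 4 (3612.88.51, Astune, 501 units, ¥61,412.58):
Base rate for 3612.88.51 is 17.5%.
Origin Astune qualifies under the Talica–Astune agreement and 3612.88.51 is covered: preferential rate 15% applies instead.
Duty = ¥61,412.58 × 15% = ¥9,211.89.
Total = ¥537,416.80 + ¥84,335.90 + ¥66.24 + ¥9,211.89 = ¥631,030.83.

¥631,030.83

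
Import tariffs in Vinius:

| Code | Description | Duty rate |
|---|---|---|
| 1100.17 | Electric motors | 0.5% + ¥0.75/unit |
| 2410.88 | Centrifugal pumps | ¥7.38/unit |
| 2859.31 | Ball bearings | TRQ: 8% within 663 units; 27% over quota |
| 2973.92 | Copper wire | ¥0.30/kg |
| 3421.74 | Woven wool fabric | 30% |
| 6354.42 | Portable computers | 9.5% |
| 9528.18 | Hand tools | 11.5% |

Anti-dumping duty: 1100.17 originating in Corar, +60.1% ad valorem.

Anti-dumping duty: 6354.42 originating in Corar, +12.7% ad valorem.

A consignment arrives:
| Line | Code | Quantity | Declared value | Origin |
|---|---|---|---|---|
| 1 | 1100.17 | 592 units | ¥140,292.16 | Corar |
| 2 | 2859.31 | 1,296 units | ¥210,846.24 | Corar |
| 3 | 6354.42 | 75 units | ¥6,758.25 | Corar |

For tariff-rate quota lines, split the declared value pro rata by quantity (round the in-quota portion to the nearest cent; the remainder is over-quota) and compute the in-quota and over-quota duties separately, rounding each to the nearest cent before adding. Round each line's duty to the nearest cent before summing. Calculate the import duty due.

¥123,395.81

Line 1 (1100.17, Corar, 592 units, ¥140,292.16):
Base rate for 1100.17 is 0.5% + ¥0.75/unit.
Additional duty on 1100.17 from Corar: +60.1%. Applied ad valorem rate: 0.5% + 60.1% = 60.6%.
Duty = ¥140,292.16 × 60.6% + 592 × ¥0.75 = ¥85,461.05.
Line 2 (2859.31, Corar, 1,296 units, ¥210,846.24):
Code 2859.31 is under a tariff-rate quota (threshold 663 units). In-quota: 663 units at 8%; over-quota: 633 units at 27%.
Pro-rata value split: in-quota = ¥210,846.24 × 663/1,296 = ¥107,863.47; over-quota = ¥210,846.24 − ¥107,863.47 = ¥102,982.77.
In-quota duty = ¥107,863.47 × 8% = ¥8,629.08. Over-quota duty = ¥102,982.77 × 27% = ¥27,805.35.
Line duty = ¥8,629.08 + ¥27,805.35 = ¥36,434.43.
Line 3 (6354.42, Corar, 75 units, ¥6,758.25):
Base rate for 6354.42 is 9.5%.
Additional duty on 6354.42 from Corar: +12.7%. Applied ad valorem rate: 9.5% + 12.7% = 22.2%.
Duty = ¥6,758.25 × 22.2% = ¥1,500.33.
Total = ¥85,461.05 + ¥36,434.43 + ¥1,500.33 = ¥123,395.81.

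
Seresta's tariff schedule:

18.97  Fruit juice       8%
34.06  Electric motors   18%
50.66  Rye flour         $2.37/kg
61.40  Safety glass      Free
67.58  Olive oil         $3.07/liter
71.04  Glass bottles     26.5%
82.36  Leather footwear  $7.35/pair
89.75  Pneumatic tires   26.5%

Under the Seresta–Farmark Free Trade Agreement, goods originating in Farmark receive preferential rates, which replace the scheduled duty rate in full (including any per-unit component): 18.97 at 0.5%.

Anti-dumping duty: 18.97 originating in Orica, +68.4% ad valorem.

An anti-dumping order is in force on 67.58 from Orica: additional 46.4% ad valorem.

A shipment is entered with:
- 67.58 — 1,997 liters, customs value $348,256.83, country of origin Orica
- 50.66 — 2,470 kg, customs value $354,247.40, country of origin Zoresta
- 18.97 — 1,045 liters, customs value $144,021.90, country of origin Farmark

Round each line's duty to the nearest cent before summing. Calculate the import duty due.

Line 1 (67.58, Orica, 1,997 liters, $348,256.83):
Base rate for 67.58 is $3.07/liter.
Additional duty on 67.58 from Orica: +46.4% ad valorem. Applied ad valorem rate = 46.4%.
Duty = $348,256.83 × 46.4% + 1,997 × $3.07 = $167,721.96.
Line 2 (50.66, Zoresta, 2,470 kg, $354,247.40):
Base rate for 50.66 is $2.37/kg.
Duty = 2,470 × $2.37 = $5,853.90.
Line 3 (18.97, Farmark, 1,045 liters, $144,021.90):
Base rate for 18.97 is 8%.
Origin Farmark qualifies under the Seresta–Farmark agreement and 18.97 is covered: preferential rate 0.5% applies instead.
The additional-duty order on 18.97 targets Orica, not Farmark; it does not apply.
Duty = $144,021.90 × 0.5% = $720.11.
Total = $167,721.96 + $5,853.90 + $720.11 = $174,295.97.

$174,295.97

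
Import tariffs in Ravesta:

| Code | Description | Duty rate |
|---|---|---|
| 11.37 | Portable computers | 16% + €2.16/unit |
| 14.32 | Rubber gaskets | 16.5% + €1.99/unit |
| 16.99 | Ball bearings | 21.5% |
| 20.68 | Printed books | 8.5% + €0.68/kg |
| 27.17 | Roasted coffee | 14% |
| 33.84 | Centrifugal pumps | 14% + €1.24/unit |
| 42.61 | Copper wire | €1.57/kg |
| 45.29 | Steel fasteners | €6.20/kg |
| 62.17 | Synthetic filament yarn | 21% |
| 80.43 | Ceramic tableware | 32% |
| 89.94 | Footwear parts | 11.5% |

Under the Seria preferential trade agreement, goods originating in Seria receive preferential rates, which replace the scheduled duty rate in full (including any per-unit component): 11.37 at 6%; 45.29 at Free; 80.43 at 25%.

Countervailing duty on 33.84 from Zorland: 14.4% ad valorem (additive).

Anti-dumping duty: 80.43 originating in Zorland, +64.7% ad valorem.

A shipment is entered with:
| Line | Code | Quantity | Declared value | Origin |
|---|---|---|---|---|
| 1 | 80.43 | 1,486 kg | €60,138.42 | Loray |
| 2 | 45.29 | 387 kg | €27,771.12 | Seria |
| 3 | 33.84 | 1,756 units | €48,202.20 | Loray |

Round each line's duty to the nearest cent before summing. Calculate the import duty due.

€28,170.04

Line 1 (80.43, Loray, 1,486 kg, €60,138.42):
Base rate for 80.43 is 32%.
80.43 has an FTA preferential rate, but origin Loray is not Seria; base rate stands.
The additional-duty order on 80.43 targets Zorland, not Loray; it does not apply.
Duty = €60,138.42 × 32% = €19,244.29.
Line 2 (45.29, Seria, 387 kg, €27,771.12):
Base rate for 45.29 is €6.20/kg.
Origin Seria qualifies under the Ravesta–Seria agreement and 45.29 is covered: preferential rate Free applies instead.
Duty = €27,771.12 × 0% = €0.00.
Line 3 (33.84, Loray, 1,756 units, €48,202.20):
Base rate for 33.84 is 14% + €1.24/unit.
The additional-duty order on 33.84 targets Zorland, not Loray; it does not apply.
Duty = €48,202.20 × 14% + 1,756 × €1.24 = €8,925.75.
Total = €19,244.29 + €0.00 + €8,925.75 = €28,170.04.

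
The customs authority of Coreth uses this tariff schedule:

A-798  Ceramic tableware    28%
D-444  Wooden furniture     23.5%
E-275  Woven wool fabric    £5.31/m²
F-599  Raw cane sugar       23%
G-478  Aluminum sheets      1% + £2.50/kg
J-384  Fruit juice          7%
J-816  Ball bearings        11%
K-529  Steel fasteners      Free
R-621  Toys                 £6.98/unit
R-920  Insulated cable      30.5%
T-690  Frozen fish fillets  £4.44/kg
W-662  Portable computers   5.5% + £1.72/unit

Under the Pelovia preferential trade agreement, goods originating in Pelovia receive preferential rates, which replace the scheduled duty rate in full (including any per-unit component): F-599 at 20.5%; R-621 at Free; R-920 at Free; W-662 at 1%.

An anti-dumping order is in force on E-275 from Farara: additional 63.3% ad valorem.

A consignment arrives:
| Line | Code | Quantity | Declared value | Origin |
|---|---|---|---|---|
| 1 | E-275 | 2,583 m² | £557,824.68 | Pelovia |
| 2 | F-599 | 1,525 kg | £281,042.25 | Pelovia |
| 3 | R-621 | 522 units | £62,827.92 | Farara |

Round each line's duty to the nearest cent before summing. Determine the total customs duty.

Line 1 (E-275, Pelovia, 2,583 m², £557,824.68):
Base rate for E-275 is £5.31/m².
Origin Pelovia is the FTA partner but E-275 is not on the preference list; base rate stands.
The additional-duty order on E-275 targets Farara, not Pelovia; it does not apply.
Duty = 2,583 × £5.31 = £13,715.73.
Line 2 (F-599, Pelovia, 1,525 kg, £281,042.25):
Base rate for F-599 is 23%.
Origin Pelovia qualifies under the Coreth–Pelovia agreement and F-599 is covered: preferential rate 20.5% applies instead.
Duty = £281,042.25 × 20.5% = £57,613.66.
Line 3 (R-621, Farara, 522 units, £62,827.92):
Base rate for R-621 is £6.98/unit.
R-621 has an FTA preferential rate, but origin Farara is not Pelovia; base rate stands.
Duty = 522 × £6.98 = £3,643.56.
Total = £13,715.73 + £57,613.66 + £3,643.56 = £74,972.95.

£74,972.95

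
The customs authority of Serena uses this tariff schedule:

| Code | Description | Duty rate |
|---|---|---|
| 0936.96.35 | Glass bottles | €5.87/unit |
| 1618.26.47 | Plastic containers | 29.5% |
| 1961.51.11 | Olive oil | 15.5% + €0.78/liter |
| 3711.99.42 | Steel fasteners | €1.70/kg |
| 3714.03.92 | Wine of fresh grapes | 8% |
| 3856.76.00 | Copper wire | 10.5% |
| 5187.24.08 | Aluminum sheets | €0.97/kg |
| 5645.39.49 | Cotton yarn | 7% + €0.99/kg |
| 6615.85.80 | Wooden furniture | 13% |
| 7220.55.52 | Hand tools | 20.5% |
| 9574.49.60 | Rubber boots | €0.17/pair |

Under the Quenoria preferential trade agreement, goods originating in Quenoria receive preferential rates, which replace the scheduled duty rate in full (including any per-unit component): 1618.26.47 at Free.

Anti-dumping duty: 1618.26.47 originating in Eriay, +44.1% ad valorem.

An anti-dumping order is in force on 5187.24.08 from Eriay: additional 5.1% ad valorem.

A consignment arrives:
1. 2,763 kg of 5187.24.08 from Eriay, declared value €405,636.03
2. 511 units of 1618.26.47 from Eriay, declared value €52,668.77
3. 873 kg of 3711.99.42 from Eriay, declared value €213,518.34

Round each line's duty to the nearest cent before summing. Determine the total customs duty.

€63,615.86

Line 1 (5187.24.08, Eriay, 2,763 kg, €405,636.03):
Base rate for 5187.24.08 is €0.97/kg.
Additional duty on 5187.24.08 from Eriay: +5.1% ad valorem. Applied ad valorem rate = 5.1%.
Duty = €405,636.03 × 5.1% + 2,763 × €0.97 = €23,367.55.
Line 2 (1618.26.47, Eriay, 511 units, €52,668.77):
Base rate for 1618.26.47 is 29.5%.
1618.26.47 has an FTA preferential rate, but origin Eriay is not Quenoria; base rate stands.
Additional duty on 1618.26.47 from Eriay: +44.1%. Applied ad valorem rate: 29.5% + 44.1% = 73.6%.
Duty = €52,668.77 × 73.6% = €38,764.21.
Line 3 (3711.99.42, Eriay, 873 kg, €213,518.34):
Base rate for 3711.99.42 is €1.70/kg.
Duty = 873 × €1.70 = €1,484.10.
Total = €23,367.55 + €38,764.21 + €1,484.10 = €63,615.86.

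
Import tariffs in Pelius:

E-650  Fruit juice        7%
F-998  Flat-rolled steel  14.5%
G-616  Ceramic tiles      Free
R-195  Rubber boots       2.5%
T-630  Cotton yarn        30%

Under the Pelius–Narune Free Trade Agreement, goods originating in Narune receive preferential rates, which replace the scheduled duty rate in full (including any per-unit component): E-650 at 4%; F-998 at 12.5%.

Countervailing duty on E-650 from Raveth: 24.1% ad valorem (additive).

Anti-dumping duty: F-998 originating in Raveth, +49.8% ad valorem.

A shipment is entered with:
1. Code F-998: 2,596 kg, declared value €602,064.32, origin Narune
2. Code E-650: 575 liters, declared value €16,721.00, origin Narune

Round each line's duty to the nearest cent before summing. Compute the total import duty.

€75,926.88

Line 1 (F-998, Narune, 2,596 kg, €602,064.32):
Base rate for F-998 is 14.5%.
Origin Narune qualifies under the Pelius–Narune agreement and F-998 is covered: preferential rate 12.5% applies instead.
The additional-duty order on F-998 targets Raveth, not Narune; it does not apply.
Duty = €602,064.32 × 12.5% = €75,258.04.
Line 2 (E-650, Narune, 575 liters, €16,721.00):
Base rate for E-650 is 7%.
Origin Narune qualifies under the Pelius–Narune agreement and E-650 is covered: preferential rate 4% applies instead.
The additional-duty order on E-650 targets Raveth, not Narune; it does not apply.
Duty = €16,721.00 × 4% = €668.84.
Total = €75,258.04 + €668.84 = €75,926.88.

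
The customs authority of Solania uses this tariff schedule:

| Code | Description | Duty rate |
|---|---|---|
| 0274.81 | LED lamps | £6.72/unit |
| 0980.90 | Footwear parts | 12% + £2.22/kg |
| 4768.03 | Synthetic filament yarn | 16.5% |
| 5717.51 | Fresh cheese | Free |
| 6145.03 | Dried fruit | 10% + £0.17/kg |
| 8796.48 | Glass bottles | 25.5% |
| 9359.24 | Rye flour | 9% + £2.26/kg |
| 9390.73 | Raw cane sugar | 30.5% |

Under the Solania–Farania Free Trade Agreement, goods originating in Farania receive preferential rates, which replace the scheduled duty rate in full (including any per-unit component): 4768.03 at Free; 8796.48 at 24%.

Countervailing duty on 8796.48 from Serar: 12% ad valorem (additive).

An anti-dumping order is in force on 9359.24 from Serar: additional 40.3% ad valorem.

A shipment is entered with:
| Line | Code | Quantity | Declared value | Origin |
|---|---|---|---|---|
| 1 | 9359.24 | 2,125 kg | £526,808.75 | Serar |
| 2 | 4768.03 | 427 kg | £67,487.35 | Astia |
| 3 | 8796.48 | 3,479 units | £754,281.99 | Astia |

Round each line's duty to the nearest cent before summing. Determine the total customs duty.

£467,996.53

Line 1 (9359.24, Serar, 2,125 kg, £526,808.75):
Base rate for 9359.24 is 9% + £2.26/kg.
Additional duty on 9359.24 from Serar: +40.3%. Applied ad valorem rate: 9% + 40.3% = 49.3%.
Duty = £526,808.75 × 49.3% + 2,125 × £2.26 = £264,519.21.
Line 2 (4768.03, Astia, 427 kg, £67,487.35):
Base rate for 4768.03 is 16.5%.
4768.03 has an FTA preferential rate, but origin Astia is not Farania; base rate stands.
Duty = £67,487.35 × 16.5% = £11,135.41.
Line 3 (8796.48, Astia, 3,479 units, £754,281.99):
Base rate for 8796.48 is 25.5%.
8796.48 has an FTA preferential rate, but origin Astia is not Farania; base rate stands.
The additional-duty order on 8796.48 targets Serar, not Astia; it does not apply.
Duty = £754,281.99 × 25.5% = £192,341.91.
Total = £264,519.21 + £11,135.41 + £192,341.91 = £467,996.53.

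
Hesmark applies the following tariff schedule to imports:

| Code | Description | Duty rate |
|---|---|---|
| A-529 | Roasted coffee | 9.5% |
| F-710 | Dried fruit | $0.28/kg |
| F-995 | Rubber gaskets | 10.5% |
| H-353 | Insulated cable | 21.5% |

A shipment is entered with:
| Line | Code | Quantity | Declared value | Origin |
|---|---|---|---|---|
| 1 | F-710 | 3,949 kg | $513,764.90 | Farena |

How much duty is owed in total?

Line 1 (F-710, Farena, 3,949 kg, $513,764.90):
Base rate for F-710 is $0.28/kg.
Duty = 3,949 × $0.28 = $1,105.72.

$1,105.72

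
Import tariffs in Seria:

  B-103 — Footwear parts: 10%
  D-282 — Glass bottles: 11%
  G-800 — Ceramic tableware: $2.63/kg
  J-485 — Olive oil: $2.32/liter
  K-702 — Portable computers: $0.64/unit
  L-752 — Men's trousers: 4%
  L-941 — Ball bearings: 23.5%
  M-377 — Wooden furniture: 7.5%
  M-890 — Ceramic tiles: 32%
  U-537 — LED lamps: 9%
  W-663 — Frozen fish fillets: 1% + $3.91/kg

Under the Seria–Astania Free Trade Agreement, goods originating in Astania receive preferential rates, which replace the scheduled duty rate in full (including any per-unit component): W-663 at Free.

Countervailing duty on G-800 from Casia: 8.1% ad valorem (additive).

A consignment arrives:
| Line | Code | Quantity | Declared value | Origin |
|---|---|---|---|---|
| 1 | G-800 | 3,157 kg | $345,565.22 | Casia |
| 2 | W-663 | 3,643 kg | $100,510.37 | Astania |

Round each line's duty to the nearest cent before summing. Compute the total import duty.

Line 1 (G-800, Casia, 3,157 kg, $345,565.22):
Base rate for G-800 is $2.63/kg.
Additional duty on G-800 from Casia: +8.1% ad valorem. Applied ad valorem rate = 8.1%.
Duty = $345,565.22 × 8.1% + 3,157 × $2.63 = $36,293.69.
Line 2 (W-663, Astania, 3,643 kg, $100,510.37):
Base rate for W-663 is 1% + $3.91/kg.
Origin Astania qualifies under the Seria–Astania agreement and W-663 is covered: preferential rate Free applies instead.
Duty = $100,510.37 × 0% = $0.00.
Total = $36,293.69 + $0.00 = $36,293.69.

$36,293.69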